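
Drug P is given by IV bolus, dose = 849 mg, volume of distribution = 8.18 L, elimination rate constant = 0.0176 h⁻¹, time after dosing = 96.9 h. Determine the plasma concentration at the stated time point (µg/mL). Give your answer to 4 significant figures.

C₀ = Dose / Vd = 849.0 / 8.18 = 103.8 mg/L
C = C₀ · e^(−k·t) = 103.8 × e^(−0.01760 × 96.9)
  = 103.8 × 0.1817 = 18.86 mg/L
(18.86 mg/L = 18.86 µg/mL)

18.86 µg/mL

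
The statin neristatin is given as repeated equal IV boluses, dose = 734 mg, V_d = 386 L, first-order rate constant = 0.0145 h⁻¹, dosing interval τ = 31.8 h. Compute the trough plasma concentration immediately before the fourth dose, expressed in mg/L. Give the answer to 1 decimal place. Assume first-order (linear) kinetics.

2.4 mg/L

C₀ per dose = Dose / Vd = 734 / 386 = 1.902 mg/L
Fraction remaining after one interval: r = e^(−kτ) = e^(−0.01450 × 31.8) = 0.6306
Before dose 4, 3 doses have been given (aged 1τ, 2τ, 3τ).
C_trough = C₀ × (r + r² + … + r^3) = C₀ × r(1−r^3)/(1−r)
        = 1.902 × 0.6306 × (1 − 0.2508) / (1 − 0.6306) = 2.433 mg/L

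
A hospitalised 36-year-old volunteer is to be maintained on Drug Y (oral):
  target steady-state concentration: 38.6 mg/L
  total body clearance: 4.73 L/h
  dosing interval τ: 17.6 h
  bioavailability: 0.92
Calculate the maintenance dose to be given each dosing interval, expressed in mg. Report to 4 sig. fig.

At steady state, F × (Dose/τ) = Css × CL.
Dose = Css × CL × τ / F = 38.6 × 4.730 × 17.6 / 0.92 = 3493 mg

3493 mg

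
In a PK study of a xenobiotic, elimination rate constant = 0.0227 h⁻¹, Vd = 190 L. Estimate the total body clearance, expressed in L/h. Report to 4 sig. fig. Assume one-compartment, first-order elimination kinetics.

4.313 L/h

CL = k × Vd = 0.0227 × 190 = 4.313 L/h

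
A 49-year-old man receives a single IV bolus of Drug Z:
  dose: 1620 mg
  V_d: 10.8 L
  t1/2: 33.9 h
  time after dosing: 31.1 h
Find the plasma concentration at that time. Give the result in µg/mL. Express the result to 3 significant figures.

C₀ = Dose / Vd = 1620 / 10.8 = 150.0 mg/L
k = ln2 / t½ = 0.693147 / 33.9 = 0.02045 h⁻¹
C = C₀ · e^(−k·t) = 150.0 × e^(−0.02045 × 31.1)
  = 150.0 × 0.5294 = 79.41 mg/L
(79.41 mg/L = 79.41 µg/mL)

79.4 µg/mL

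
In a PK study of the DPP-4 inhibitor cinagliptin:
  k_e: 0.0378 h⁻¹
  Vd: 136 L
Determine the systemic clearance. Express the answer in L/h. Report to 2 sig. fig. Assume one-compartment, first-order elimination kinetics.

5.1 L/h

CL = k × Vd = 0.0378 × 136 = 5.141 L/h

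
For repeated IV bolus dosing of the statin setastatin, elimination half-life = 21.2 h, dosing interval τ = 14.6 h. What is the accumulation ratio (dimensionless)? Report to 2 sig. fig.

k = ln2 / t½ = 0.693147 / 21.2 = 0.03270 h⁻¹
e^(−kτ) = e^(−0.03270 × 14.6) = 0.6204
Accumulation ratio R = 1 / (1 − e^(−kτ)) = 1 / (1 − 0.6204) = 2.634

2.6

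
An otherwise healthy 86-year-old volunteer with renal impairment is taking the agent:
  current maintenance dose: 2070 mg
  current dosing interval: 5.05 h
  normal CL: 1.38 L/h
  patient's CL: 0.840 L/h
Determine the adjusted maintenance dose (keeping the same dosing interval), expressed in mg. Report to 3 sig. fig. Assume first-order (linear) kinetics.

1260 mg

To keep the same average steady-state level, dosing rate must scale with clearance.
CL ratio = 0.840 / 1.38 = 0.6087
New dose (same interval) = 2070 × 0.6087 = 1260 mg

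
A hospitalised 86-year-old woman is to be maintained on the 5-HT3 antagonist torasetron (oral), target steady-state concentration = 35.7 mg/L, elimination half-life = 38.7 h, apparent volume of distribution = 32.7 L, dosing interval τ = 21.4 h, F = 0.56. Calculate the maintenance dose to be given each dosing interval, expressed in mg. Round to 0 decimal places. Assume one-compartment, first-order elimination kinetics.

799 mg

k = ln2 / t½ = 0.693147 / 38.7 = 0.01791 h⁻¹
CL = k × Vd = 0.01791 × 32.7 = 0.5857 L/h
At steady state, F × (Dose/τ) = Css × CL.
Dose = Css × CL × τ / F = 35.7 × 0.5857 × 21.4 / 0.56 = 799.0 mg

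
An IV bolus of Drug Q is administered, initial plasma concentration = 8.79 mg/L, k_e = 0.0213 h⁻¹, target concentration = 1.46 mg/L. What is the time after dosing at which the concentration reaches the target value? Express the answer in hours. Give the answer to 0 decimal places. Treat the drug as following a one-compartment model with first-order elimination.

t = ln(C₀ / C) / k = ln(8.790 / 1.46) / 0.02130
  = ln(6.021) / 0.02130 = 1.795 / 0.02130 = 84.27 h

84 h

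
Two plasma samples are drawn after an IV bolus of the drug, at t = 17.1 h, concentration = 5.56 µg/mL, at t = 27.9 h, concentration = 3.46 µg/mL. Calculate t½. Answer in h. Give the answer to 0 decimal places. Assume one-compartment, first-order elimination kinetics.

16 h

k = ln(C₁/C₂) / (t₂ − t₁) = ln(5.56/3.46) / (27.9 − 17.1)
  = 0.4743 / 10.80 = 0.04392 h⁻¹
t½ = ln2 / k = 0.693147 / 0.04392 = 15.78 h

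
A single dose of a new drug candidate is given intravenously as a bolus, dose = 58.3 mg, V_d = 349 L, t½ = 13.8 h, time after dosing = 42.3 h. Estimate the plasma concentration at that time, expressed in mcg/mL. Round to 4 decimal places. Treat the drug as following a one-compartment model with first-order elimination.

C₀ = Dose / Vd = 58.30 / 349 = 0.1670 mg/L
k = ln2 / t½ = 0.693147 / 13.8 = 0.05023 h⁻¹
C = C₀ · e^(−k·t) = 0.1670 × e^(−0.05023 × 42.3)
  = 0.1670 × 0.1195 = 0.01996 mg/L
(0.01996 mg/L = 0.01996 mcg/mL)

0.0200 mcg/mL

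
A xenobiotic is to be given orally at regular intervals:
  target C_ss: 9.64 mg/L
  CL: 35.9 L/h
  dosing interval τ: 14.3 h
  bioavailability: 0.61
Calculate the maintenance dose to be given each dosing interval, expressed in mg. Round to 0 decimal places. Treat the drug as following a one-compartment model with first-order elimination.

8113 mg

At steady state, F × (Dose/τ) = Css × CL.
Dose = Css × CL × τ / F = 9.64 × 35.90 × 14.3 / 0.61 = 8113 mg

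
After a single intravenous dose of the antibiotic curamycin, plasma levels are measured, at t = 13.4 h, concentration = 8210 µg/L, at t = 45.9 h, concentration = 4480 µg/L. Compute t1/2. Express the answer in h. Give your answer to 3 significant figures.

k = ln(C₁/C₂) / (t₂ − t₁) = ln(8210/4480) / (45.9 − 13.4)
  = 0.6057 / 32.50 = 0.01864 h⁻¹
t½ = ln2 / k = 0.693147 / 0.01864 = 37.19 h

37.2 h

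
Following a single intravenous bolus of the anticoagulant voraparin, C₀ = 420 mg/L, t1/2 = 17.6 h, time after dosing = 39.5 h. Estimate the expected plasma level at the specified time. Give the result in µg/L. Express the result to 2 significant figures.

k = ln2 / t½ = 0.693147 / 17.6 = 0.03938 h⁻¹
C = C₀ · e^(−k·t) = 420.0 × e^(−0.03938 × 39.5)
  = 420.0 × 0.2111 = 88.66 mg/L
Convert: 88.66 mg/L × 1000 = 88660 µg/L

89000 µg/L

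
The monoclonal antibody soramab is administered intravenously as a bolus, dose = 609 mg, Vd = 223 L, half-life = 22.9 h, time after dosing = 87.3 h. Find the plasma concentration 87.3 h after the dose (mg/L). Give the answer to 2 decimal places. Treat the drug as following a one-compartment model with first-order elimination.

C₀ = Dose / Vd = 609.0 / 223 = 2.731 mg/L
k = ln2 / t½ = 0.693147 / 22.9 = 0.03027 h⁻¹
C = C₀ · e^(−k·t) = 2.731 × e^(−0.03027 × 87.3)
  = 2.731 × 0.07118 = 0.1944 mg/L

0.19 mg/L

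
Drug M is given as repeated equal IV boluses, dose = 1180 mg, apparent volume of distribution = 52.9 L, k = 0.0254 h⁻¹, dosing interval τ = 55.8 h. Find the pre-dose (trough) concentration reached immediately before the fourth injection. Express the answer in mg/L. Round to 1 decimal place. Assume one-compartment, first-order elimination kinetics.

7.0 mg/L

C₀ per dose = Dose / Vd = 1180 / 52.9 = 22.31 mg/L
Fraction remaining after one interval: r = e^(−kτ) = e^(−0.02540 × 55.8) = 0.2424
Before dose 4, 3 doses have been given (aged 1τ, 2τ, 3τ).
C_trough = C₀ × (r + r² + … + r^3) = C₀ × r(1−r^3)/(1−r)
        = 22.31 × 0.2424 × (1 − 0.01424) / (1 − 0.2424) = 7.037 mg/L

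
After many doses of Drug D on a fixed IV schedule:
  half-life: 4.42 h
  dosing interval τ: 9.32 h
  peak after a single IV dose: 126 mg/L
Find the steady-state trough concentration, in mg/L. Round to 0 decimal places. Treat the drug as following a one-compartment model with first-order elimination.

38 mg/L

k = ln2 / t½ = 0.693147 / 4.42 = 0.1568 h⁻¹
e^(−kτ) = e^(−0.1568 × 9.32) = 0.2319
Accumulation ratio R = 1 / (1 − e^(−kτ)) = 1 / (1 − 0.2319) = 1.302
Steady-state trough = C₀ × R × e^(−kτ) = 126 × 1.302 × 0.2319 = 38.04 mg/L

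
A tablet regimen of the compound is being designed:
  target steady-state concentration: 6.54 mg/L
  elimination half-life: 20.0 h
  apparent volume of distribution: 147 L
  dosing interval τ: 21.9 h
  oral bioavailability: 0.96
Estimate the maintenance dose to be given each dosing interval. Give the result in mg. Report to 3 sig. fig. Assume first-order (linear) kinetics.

760 mg

k = ln2 / t½ = 0.693147 / 20.0 = 0.03466 h⁻¹
CL = k × Vd = 0.03466 × 147 = 5.095 L/h
At steady state, F × (Dose/τ) = Css × CL.
Dose = Css × CL × τ / F = 6.54 × 5.095 × 21.9 / 0.96 = 760.1 mg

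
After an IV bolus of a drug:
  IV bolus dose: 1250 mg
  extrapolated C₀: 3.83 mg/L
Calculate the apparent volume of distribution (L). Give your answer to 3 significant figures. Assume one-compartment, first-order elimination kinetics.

326 L

Vd = Dose / C₀ = 1250 / 3.83 = 326.4 L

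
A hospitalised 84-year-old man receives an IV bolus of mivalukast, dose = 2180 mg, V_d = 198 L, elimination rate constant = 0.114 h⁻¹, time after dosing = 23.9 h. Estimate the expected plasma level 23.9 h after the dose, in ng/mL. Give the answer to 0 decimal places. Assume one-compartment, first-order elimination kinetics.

C₀ = Dose / Vd = 2180 / 198 = 11.01 mg/L
C = C₀ · e^(−k·t) = 11.01 × e^(−0.1140 × 23.9)
  = 11.01 × 0.06557 = 0.7219 mg/L
Convert: 0.7219 mg/L × 1000 = 721.9 ng/mL

722 ng/mL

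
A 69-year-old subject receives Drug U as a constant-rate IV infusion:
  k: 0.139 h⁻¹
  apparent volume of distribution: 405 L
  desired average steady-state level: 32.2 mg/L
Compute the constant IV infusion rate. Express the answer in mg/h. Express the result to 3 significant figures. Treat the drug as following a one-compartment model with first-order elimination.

1810 mg/h

CL = k × Vd = 0.1390 × 405 = 56.30 L/h
At steady state, infusion rate R₀ = Css × CL = 32.2 × 56.30 = 1813 mg/h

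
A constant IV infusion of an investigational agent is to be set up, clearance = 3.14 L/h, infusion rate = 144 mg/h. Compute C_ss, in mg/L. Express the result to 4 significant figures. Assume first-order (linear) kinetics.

At steady state Css = R₀ / CL = 144 / 3.140 = 45.86 mg/L

45.86 mg/L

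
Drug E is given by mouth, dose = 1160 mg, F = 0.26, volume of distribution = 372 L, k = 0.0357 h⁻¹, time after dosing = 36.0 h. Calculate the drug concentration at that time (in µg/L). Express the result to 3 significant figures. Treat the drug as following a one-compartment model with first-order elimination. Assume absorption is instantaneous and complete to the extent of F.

Amount reaching circulation = F × Dose = 0.26 × 1160 = 301.6 mg
C₀ = F·Dose / Vd = 301.6 / 372 = 0.8108 mg/L
C = C₀ · e^(−k·t) = 0.8108 × e^(−0.03570 × 36.0)
  = 0.8108 × 0.2766 = 0.2243 mg/L
Convert: 0.2243 mg/L × 1000 = 224.3 µg/L

224 µg/L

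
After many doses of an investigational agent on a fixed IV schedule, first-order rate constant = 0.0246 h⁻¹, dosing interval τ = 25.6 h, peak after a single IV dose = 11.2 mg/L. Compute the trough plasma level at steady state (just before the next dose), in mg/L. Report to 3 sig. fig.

e^(−kτ) = e^(−0.02460 × 25.6) = 0.5327
Accumulation ratio R = 1 / (1 − e^(−kτ)) = 1 / (1 − 0.5327) = 2.140
Steady-state trough = C₀ × R × e^(−kτ) = 11.2 × 2.140 × 0.5327 = 12.77 mg/L

12.8 mg/L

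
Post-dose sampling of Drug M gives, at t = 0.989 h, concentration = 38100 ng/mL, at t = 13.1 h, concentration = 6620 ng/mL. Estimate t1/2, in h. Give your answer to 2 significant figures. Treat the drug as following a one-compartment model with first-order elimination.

k = ln(C₁/C₂) / (t₂ − t₁) = ln(38100/6620) / (13.1 − 0.989)
  = 1.750 / 12.11 = 0.1445 h⁻¹
t½ = ln2 / k = 0.693147 / 0.1445 = 4.797 h

4.8 h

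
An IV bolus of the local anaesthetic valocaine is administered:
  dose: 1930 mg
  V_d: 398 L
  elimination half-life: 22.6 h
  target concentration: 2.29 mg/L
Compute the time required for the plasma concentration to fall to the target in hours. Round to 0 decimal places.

C₀ = Dose / Vd = 1930 / 398 = 4.849 mg/L
k = ln2 / t½ = 0.693147 / 22.6 = 0.03067 h⁻¹
t = ln(C₀ / C) / k = ln(4.849 / 2.29) / 0.03067
  = ln(2.117) / 0.03067 = 0.7500 / 0.03067 = 24.45 h

24 h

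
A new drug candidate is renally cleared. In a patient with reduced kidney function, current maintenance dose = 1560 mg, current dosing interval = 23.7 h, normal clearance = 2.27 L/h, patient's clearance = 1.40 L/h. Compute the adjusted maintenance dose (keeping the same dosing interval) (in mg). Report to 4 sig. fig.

962.1 mg

To keep the same average steady-state level, dosing rate must scale with clearance.
CL ratio = 1.40 / 2.27 = 0.6167
New dose (same interval) = 1560 × 0.6167 = 962.1 mg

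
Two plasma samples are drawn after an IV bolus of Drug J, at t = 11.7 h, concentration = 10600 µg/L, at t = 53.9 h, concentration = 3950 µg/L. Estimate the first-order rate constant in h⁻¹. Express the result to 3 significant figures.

0.0234 h⁻¹

k = ln(C₁/C₂) / (t₂ − t₁) = ln(10600/3950) / (53.9 − 11.7)
  = 0.9871 / 42.20 = 0.02339 h⁻¹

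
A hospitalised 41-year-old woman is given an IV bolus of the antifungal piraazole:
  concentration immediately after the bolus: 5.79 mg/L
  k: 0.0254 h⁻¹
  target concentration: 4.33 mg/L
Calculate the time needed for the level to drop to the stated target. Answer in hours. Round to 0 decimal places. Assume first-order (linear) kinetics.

t = ln(C₀ / C) / k = ln(5.790 / 4.33) / 0.02540
  = ln(1.337) / 0.02540 = 0.2904 / 0.02540 = 11.43 h

11 h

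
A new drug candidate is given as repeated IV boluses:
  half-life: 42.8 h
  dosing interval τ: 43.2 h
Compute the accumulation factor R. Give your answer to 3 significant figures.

1.99

k = ln2 / t½ = 0.693147 / 42.8 = 0.01620 h⁻¹
e^(−kτ) = e^(−0.01620 × 43.2) = 0.4967
Accumulation ratio R = 1 / (1 − e^(−kτ)) = 1 / (1 − 0.4967) = 1.987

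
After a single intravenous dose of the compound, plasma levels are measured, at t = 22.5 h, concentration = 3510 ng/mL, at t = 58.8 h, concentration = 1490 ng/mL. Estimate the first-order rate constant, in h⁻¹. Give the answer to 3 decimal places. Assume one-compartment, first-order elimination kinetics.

0.024 h⁻¹

k = ln(C₁/C₂) / (t₂ − t₁) = ln(3510/1490) / (58.8 − 22.5)
  = 0.8568 / 36.30 = 0.02360 h⁻¹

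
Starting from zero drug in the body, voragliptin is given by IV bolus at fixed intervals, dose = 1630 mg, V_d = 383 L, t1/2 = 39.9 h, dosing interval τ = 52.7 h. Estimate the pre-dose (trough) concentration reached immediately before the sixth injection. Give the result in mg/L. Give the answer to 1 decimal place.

2.8 mg/L

C₀ per dose = Dose / Vd = 1630 / 383 = 4.256 mg/L
k = ln2 / t½ = 0.693147 / 39.9 = 0.01737 h⁻¹
Fraction remaining after one interval: r = e^(−kτ) = e^(−0.01737 × 52.7) = 0.4004
Before dose 6, 5 doses have been given (aged 1τ, 2τ, 3τ, 4τ, 5τ).
C_trough = C₀ × (r + r² + … + r^5) = C₀ × r(1−r^5)/(1−r)
        = 4.256 × 0.4004 × (1 − 0.01029) / (1 − 0.4004) = 2.813 mg/L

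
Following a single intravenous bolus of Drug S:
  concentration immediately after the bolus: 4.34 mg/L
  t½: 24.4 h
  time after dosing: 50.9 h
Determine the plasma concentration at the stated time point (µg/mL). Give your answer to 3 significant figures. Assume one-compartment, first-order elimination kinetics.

k = ln2 / t½ = 0.693147 / 24.4 = 0.02841 h⁻¹
C = C₀ · e^(−k·t) = 4.340 × e^(−0.02841 × 50.9)
  = 4.340 × 0.2355 = 1.022 mg/L
(1.022 mg/L = 1.022 µg/mL)

1.02 µg/mL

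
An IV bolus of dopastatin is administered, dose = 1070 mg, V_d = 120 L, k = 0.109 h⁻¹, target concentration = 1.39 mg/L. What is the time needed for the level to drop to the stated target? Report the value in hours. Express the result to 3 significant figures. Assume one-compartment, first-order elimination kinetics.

C₀ = Dose / Vd = 1070 / 120 = 8.917 mg/L
t = ln(C₀ / C) / k = ln(8.917 / 1.39) / 0.1090
  = ln(6.415) / 0.1090 = 1.859 / 0.1090 = 17.06 h

17.1 h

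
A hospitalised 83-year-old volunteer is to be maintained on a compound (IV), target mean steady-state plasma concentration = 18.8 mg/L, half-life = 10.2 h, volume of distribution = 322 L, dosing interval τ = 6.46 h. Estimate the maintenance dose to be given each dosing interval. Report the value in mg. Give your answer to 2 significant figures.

2700 mg

k = ln2 / t½ = 0.693147 / 10.2 = 0.06796 h⁻¹
CL = k × Vd = 0.06796 × 322 = 21.88 L/h
At steady state, Dose/τ = Css × CL.
Dose = Css × CL × τ = 18.8 × 21.88 × 6.46 = 2657 mg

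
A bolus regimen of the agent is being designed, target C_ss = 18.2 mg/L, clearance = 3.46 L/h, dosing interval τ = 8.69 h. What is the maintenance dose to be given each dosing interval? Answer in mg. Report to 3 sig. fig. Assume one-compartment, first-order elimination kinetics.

547 mg

At steady state, Dose/τ = Css × CL.
Dose = Css × CL × τ = 18.2 × 3.460 × 8.69 = 547.2 mg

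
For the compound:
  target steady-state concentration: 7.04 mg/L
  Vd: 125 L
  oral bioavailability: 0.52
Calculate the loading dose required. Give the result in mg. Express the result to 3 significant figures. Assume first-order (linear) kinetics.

LD = Css × Vd / F = 7.04 × 125 / 0.52 = 1692 mg

1690 mg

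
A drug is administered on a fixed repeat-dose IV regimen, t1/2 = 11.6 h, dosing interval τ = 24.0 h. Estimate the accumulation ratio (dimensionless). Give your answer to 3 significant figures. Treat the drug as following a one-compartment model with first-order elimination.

k = ln2 / t½ = 0.693147 / 11.6 = 0.05975 h⁻¹
e^(−kτ) = e^(−0.05975 × 24.0) = 0.2384
Accumulation ratio R = 1 / (1 − e^(−kτ)) = 1 / (1 − 0.2384) = 1.313

1.31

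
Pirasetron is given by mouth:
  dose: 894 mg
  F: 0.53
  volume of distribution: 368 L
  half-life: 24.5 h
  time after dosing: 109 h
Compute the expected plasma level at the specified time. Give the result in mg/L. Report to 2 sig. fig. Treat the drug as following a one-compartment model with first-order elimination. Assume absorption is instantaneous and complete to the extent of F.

0.059 mg/L

Amount reaching circulation = F × Dose = 0.53 × 894.0 = 473.8 mg
C₀ = F·Dose / Vd = 473.8 / 368 = 1.288 mg/L
k = ln2 / t½ = 0.693147 / 24.5 = 0.02829 h⁻¹
C = C₀ · e^(−k·t) = 1.288 × e^(−0.02829 × 109)
  = 1.288 × 0.04579 = 0.05898 mg/L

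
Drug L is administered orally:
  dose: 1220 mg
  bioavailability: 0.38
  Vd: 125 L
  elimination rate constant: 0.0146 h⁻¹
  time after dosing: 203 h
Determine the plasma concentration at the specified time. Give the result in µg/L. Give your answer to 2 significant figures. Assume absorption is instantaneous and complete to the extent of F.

190 µg/L

Amount reaching circulation = F × Dose = 0.38 × 1220 = 463.6 mg
C₀ = F·Dose / Vd = 463.6 / 125 = 3.709 mg/L
C = C₀ · e^(−k·t) = 3.709 × e^(−0.01460 × 203)
  = 3.709 × 0.05162 = 0.1915 mg/L
Convert: 0.1915 mg/L × 1000 = 191.5 µg/L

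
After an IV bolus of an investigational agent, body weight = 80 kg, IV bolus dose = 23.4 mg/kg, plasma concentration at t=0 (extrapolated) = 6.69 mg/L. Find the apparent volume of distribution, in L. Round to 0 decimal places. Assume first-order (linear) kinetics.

Dose = 23.4 × 80 = 1872 mg
Vd = Dose / C₀ = 1872 / 6.69 = 279.8 L

280 L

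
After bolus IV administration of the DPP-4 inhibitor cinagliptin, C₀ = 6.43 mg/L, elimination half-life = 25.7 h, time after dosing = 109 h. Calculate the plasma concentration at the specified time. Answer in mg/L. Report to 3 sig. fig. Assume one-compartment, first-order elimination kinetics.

k = ln2 / t½ = 0.693147 / 25.7 = 0.02697 h⁻¹
C = C₀ · e^(−k·t) = 6.430 × e^(−0.02697 × 109)
  = 6.430 × 0.05288 = 0.3400 mg/L

0.340 mg/L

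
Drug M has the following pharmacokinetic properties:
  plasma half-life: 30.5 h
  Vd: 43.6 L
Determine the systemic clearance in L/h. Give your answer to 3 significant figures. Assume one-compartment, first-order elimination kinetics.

0.991 L/h

k = ln2 / t½ = 0.693147 / 30.5 = 0.02273 h⁻¹
CL = k × Vd = 0.02273 × 43.6 = 0.9910 L/h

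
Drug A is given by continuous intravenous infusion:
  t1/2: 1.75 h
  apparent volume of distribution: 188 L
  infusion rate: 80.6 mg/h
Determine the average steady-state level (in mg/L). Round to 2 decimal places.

k = ln2 / t½ = 0.693147 / 1.75 = 0.3961 h⁻¹
CL = k × Vd = 0.3961 × 188 = 74.47 L/h
At steady state Css = R₀ / CL = 80.6 / 74.47 = 1.082 mg/L

1.08 mg/L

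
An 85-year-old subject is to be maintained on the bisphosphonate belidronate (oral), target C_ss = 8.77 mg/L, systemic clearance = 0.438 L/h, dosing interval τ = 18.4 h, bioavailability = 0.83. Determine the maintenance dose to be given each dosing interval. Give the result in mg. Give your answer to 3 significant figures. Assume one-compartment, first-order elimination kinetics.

85.2 mg

At steady state, F × (Dose/τ) = Css × CL.
Dose = Css × CL × τ / F = 8.77 × 0.4380 × 18.4 / 0.83 = 85.16 mg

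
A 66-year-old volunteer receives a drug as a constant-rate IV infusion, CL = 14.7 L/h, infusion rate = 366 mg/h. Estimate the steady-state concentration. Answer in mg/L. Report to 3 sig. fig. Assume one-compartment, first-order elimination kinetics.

24.9 mg/L

At steady state Css = R₀ / CL = 366 / 14.70 = 24.90 mg/L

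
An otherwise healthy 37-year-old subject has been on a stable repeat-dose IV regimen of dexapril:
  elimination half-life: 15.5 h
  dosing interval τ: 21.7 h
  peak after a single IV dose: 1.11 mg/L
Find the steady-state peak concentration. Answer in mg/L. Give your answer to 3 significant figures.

1.79 mg/L

k = ln2 / t½ = 0.693147 / 15.5 = 0.04472 h⁻¹
e^(−kτ) = e^(−0.04472 × 21.7) = 0.3789
Accumulation ratio R = 1 / (1 − e^(−kτ)) = 1 / (1 − 0.3789) = 1.610
Steady-state peak = C₀ × R = 1.11 × 1.610 = 1.787 mg/L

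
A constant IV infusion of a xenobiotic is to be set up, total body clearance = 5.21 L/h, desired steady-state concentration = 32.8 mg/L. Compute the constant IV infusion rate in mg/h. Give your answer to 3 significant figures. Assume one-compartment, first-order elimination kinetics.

171 mg/h

At steady state, infusion rate R₀ = Css × CL = 32.8 × 5.210 = 170.9 mg/h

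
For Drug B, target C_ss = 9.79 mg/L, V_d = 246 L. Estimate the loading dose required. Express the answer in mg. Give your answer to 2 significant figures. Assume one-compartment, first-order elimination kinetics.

LD = Css × Vd = 9.79 × 246 = 2408 mg

2400 mg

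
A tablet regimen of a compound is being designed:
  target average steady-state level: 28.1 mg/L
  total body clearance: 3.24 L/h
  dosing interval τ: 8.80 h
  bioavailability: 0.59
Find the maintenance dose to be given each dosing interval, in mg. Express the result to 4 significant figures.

1358 mg

At steady state, F × (Dose/τ) = Css × CL.
Dose = Css × CL × τ / F = 28.1 × 3.240 × 8.80 / 0.59 = 1358 mg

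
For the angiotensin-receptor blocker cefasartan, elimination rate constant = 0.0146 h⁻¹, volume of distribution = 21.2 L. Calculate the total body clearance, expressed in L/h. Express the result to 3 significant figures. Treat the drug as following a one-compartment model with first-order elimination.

CL = k × Vd = 0.0146 × 21.2 = 0.3095 L/h

0.310 L/h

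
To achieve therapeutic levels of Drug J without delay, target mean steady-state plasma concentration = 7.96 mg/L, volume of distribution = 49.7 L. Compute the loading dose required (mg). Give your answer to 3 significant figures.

LD = Css × Vd = 7.96 × 49.7 = 395.6 mg

396 mg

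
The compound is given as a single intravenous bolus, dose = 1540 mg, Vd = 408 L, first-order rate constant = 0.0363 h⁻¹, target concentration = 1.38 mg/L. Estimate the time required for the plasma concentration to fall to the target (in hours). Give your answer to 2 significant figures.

28 h

C₀ = Dose / Vd = 1540 / 408 = 3.775 mg/L
t = ln(C₀ / C) / k = ln(3.775 / 1.38) / 0.03630
  = ln(2.736) / 0.03630 = 1.006 / 0.03630 = 27.71 h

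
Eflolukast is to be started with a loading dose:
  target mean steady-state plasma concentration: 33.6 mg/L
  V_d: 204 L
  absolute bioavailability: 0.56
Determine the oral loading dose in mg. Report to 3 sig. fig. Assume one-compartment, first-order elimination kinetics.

12200 mg

LD = Css × Vd / F = 33.6 × 204 / 0.56 = 12240 mg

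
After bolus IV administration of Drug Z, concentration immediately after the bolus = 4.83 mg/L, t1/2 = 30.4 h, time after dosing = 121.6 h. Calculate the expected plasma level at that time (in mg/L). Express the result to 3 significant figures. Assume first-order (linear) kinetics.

k = ln2 / t½ = 0.693147 / 30.4 = 0.02280 h⁻¹
t / t½ = 121.6 / 30.4 = 4 half-lives
C = C₀ × (1/2)^4 = 4.830 × 0.06250 = 0.3019 mg/L

0.302 mg/L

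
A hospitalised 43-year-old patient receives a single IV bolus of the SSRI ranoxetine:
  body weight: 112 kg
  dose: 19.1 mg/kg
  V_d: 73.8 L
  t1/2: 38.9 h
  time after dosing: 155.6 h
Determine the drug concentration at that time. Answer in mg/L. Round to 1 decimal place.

1.8 mg/L

Total dose = 19.1 × 112 = 2139 mg
C₀ = Dose / Vd = 2139 / 73.8 = 28.98 mg/L
k = ln2 / t½ = 0.693147 / 38.9 = 0.01782 h⁻¹
t / t½ = 155.6 / 38.9 = 4 half-lives
C = C₀ × (1/2)^4 = 28.98 × 0.06250 = 1.811 mg/L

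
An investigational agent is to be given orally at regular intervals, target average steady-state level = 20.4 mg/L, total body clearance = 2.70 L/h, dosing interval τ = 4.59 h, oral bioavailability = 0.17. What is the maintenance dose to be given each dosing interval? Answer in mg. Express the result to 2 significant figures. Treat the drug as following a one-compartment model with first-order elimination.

At steady state, F × (Dose/τ) = Css × CL.
Dose = Css × CL × τ / F = 20.4 × 2.700 × 4.59 / 0.17 = 1487 mg

1500 mg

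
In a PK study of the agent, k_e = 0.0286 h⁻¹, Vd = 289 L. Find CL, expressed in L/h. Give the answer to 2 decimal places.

8.27 L/h

CL = k × Vd = 0.0286 × 289 = 8.265 L/h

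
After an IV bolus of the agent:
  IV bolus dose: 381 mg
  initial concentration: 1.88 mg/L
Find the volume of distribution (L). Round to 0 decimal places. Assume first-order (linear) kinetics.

Vd = Dose / C₀ = 381.0 / 1.88 = 202.7 L

203 L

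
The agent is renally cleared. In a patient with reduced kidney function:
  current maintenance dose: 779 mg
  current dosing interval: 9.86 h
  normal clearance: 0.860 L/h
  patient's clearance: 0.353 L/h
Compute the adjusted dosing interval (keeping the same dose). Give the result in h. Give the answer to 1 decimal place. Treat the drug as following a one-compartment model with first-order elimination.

24.0 h

To keep the same average steady-state level, dosing rate must scale with clearance.
CL ratio = 0.353 / 0.860 = 0.4105
New interval (same dose) = 9.86 / 0.4105 = 24.02 h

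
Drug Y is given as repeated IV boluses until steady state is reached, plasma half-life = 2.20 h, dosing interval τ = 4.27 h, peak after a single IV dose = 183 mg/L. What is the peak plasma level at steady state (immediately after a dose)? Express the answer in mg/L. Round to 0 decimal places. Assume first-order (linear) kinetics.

247 mg/L

k = ln2 / t½ = 0.693147 / 2.20 = 0.3151 h⁻¹
e^(−kτ) = e^(−0.3151 × 4.27) = 0.2604
Accumulation ratio R = 1 / (1 − e^(−kτ)) = 1 / (1 − 0.2604) = 1.352
Steady-state peak = C₀ × R = 183 × 1.352 = 247.4 mg/L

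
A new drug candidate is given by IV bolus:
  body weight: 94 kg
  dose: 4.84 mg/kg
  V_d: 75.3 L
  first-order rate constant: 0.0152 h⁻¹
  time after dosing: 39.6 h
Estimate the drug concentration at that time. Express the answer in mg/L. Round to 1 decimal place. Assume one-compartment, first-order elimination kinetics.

Total dose = 4.84 × 94 = 455.0 mg
C₀ = Dose / Vd = 455.0 / 75.3 = 6.042 mg/L
C = C₀ · e^(−k·t) = 6.042 × e^(−0.01520 × 39.6)
  = 6.042 × 0.5478 = 3.310 mg/L

3.3 mg/L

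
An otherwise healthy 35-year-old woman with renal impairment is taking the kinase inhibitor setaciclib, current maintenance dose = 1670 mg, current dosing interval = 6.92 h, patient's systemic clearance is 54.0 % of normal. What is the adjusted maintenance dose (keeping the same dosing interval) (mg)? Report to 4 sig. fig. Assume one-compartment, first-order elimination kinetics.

To keep the same average steady-state level, dosing rate must scale with clearance.
CL ratio = 54.0 / 100 = 0.5400
New dose (same interval) = 1670 × 0.5400 = 901.8 mg

901.8 mg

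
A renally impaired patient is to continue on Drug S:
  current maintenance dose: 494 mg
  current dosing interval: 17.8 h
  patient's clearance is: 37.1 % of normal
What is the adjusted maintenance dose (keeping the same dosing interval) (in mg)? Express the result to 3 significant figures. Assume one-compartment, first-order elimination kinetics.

To keep the same average steady-state level, dosing rate must scale with clearance.
CL ratio = 37.1 / 100 = 0.3710
New dose (same interval) = 494 × 0.3710 = 183.3 mg

183 mg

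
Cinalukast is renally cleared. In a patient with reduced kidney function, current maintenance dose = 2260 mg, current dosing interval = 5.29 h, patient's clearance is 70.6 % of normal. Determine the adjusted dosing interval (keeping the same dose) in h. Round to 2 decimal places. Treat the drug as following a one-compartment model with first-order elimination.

To keep the same average steady-state level, dosing rate must scale with clearance.
CL ratio = 70.6 / 100 = 0.7060
New interval (same dose) = 5.29 / 0.7060 = 7.493 h

7.49 h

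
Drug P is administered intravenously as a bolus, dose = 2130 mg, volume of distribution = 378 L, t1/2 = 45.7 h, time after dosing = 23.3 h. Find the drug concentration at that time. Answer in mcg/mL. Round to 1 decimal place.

4.0 mcg/mL

C₀ = Dose / Vd = 2130 / 378 = 5.635 mg/L
k = ln2 / t½ = 0.693147 / 45.7 = 0.01517 h⁻¹
C = C₀ · e^(−k·t) = 5.635 × e^(−0.01517 × 23.3)
  = 5.635 × 0.7023 = 3.957 mg/L
(3.957 mg/L = 3.957 mcg/mL)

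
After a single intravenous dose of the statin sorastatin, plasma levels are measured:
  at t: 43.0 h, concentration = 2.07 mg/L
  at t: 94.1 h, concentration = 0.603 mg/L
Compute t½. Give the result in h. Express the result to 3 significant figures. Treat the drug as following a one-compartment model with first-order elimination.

k = ln(C₁/C₂) / (t₂ − t₁) = ln(2.07/0.603) / (94.1 − 43.0)
  = 1.233 / 51.10 = 0.02413 h⁻¹
t½ = ln2 / k = 0.693147 / 0.02413 = 28.73 h

28.7 h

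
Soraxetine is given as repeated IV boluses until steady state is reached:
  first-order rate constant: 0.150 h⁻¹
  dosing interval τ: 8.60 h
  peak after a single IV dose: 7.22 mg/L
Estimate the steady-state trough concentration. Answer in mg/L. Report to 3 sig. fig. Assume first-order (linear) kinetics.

e^(−kτ) = e^(−0.1500 × 8.60) = 0.2753
Accumulation ratio R = 1 / (1 − e^(−kτ)) = 1 / (1 − 0.2753) = 1.380
Steady-state trough = C₀ × R × e^(−kτ) = 7.22 × 1.380 × 0.2753 = 2.743 mg/L

2.74 mg/L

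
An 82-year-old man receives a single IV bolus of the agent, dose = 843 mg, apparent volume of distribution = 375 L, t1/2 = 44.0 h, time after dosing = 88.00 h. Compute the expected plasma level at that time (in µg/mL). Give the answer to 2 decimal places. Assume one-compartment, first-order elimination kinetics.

C₀ = Dose / Vd = 843.0 / 375 = 2.248 mg/L
k = ln2 / t½ = 0.693147 / 44.0 = 0.01575 h⁻¹
t / t½ = 88.00 / 44.0 = 2 half-lives
C = C₀ × (1/2)^2 = 2.248 × 0.2500 = 0.5620 mg/L
(0.5620 mg/L = 0.5620 µg/mL)

0.56 µg/mL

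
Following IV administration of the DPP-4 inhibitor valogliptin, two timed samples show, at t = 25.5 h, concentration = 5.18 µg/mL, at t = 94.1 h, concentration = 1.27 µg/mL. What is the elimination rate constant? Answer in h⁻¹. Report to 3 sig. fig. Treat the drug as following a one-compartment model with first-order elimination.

0.0205 h⁻¹

k = ln(C₁/C₂) / (t₂ − t₁) = ln(5.18/1.27) / (94.1 − 25.5)
  = 1.406 / 68.60 = 0.02050 h⁻¹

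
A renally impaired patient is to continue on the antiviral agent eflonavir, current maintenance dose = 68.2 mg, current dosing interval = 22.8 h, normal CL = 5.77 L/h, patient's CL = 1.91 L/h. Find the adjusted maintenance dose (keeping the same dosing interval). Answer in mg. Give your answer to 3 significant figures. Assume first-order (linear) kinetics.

22.6 mg

To keep the same average steady-state level, dosing rate must scale with clearance.
CL ratio = 1.91 / 5.77 = 0.3310
New dose (same interval) = 68.2 × 0.3310 = 22.57 mg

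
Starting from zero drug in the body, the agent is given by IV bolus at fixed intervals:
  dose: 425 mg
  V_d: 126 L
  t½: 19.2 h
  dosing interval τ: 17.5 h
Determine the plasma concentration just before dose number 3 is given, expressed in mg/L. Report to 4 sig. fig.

C₀ per dose = Dose / Vd = 425 / 126 = 3.373 mg/L
k = ln2 / t½ = 0.693147 / 19.2 = 0.03610 h⁻¹
Fraction remaining after one interval: r = e^(−kτ) = e^(−0.03610 × 17.5) = 0.5317
Before dose 3, 2 doses have been given (aged 1τ, 2τ).
C_trough = C₀ × (r + r²) = 3.373 × (0.5317 + 0.2827) = 2.747 mg/L

2.747 mg/L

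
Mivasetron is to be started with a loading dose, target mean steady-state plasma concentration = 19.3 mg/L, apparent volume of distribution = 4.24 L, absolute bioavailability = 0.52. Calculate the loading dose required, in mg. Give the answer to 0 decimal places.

157 mg

LD = Css × Vd / F = 19.3 × 4.24 / 0.52 = 157.4 mg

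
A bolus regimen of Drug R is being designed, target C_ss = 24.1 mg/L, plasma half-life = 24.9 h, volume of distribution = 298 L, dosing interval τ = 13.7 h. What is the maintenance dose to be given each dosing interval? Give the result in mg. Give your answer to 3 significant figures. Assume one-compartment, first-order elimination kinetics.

k = ln2 / t½ = 0.693147 / 24.9 = 0.02784 h⁻¹
CL = k × Vd = 0.02784 × 298 = 8.296 L/h
At steady state, Dose/τ = Css × CL.
Dose = Css × CL × τ = 24.1 × 8.296 × 13.7 = 2739 mg

2740 mg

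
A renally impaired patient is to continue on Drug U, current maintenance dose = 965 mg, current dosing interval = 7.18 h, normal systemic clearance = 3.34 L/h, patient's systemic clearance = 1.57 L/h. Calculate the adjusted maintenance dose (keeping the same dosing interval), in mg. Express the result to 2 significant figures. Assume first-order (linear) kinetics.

450 mg

To keep the same average steady-state level, dosing rate must scale with clearance.
CL ratio = 1.57 / 3.34 = 0.4701
New dose (same interval) = 965 × 0.4701 = 453.6 mg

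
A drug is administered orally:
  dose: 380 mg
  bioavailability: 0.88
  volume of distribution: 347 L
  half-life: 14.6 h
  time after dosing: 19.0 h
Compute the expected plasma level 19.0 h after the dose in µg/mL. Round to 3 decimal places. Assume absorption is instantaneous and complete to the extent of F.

Amount reaching circulation = F × Dose = 0.88 × 380.0 = 334.4 mg
C₀ = F·Dose / Vd = 334.4 / 347 = 0.9637 mg/L
k = ln2 / t½ = 0.693147 / 14.6 = 0.04748 h⁻¹
C = C₀ · e^(−k·t) = 0.9637 × e^(−0.04748 × 19.0)
  = 0.9637 × 0.4057 = 0.3910 mg/L
(0.3910 mg/L = 0.3910 µg/mL)

0.391 µg/mL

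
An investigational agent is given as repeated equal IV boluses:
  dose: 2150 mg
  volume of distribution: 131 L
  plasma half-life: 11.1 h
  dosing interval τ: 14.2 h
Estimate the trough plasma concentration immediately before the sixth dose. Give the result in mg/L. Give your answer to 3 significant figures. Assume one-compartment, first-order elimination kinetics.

11.4 mg/L

C₀ per dose = Dose / Vd = 2150 / 131 = 16.41 mg/L
k = ln2 / t½ = 0.693147 / 11.1 = 0.06245 h⁻¹
Fraction remaining after one interval: r = e^(−kτ) = e^(−0.06245 × 14.2) = 0.4120
Before dose 6, 5 doses have been given (aged 1τ, 2τ, 3τ, 4τ, 5τ).
C_trough = C₀ × (r + r² + … + r^5) = C₀ × r(1−r^5)/(1−r)
        = 16.41 × 0.4120 × (1 − 0.01187) / (1 − 0.4120) = 11.36 mg/L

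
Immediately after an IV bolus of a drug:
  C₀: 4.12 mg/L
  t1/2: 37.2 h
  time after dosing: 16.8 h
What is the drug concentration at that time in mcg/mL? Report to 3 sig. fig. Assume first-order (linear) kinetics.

3.01 mcg/mL

k = ln2 / t½ = 0.693147 / 37.2 = 0.01863 h⁻¹
C = C₀ · e^(−k·t) = 4.120 × e^(−0.01863 × 16.8)
  = 4.120 × 0.7313 = 3.013 mg/L
(3.013 mg/L = 3.013 mcg/mL)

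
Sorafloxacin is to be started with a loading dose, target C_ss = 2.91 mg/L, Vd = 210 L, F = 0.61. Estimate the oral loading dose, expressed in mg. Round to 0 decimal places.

LD = Css × Vd / F = 2.91 × 210 / 0.61 = 1002 mg

1002 mg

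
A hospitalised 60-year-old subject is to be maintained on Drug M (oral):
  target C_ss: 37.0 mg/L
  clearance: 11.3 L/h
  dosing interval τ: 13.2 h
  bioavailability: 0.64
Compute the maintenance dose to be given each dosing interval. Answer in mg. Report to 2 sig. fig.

8600 mg

At steady state, F × (Dose/τ) = Css × CL.
Dose = Css × CL × τ / F = 37.0 × 11.30 × 13.2 / 0.64 = 8623 mg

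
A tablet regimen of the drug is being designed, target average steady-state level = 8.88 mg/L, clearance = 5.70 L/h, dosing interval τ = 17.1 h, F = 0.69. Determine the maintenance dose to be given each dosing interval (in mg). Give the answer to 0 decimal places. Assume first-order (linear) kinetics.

At steady state, F × (Dose/τ) = Css × CL.
Dose = Css × CL × τ / F = 8.88 × 5.700 × 17.1 / 0.69 = 1254 mg

1254 mg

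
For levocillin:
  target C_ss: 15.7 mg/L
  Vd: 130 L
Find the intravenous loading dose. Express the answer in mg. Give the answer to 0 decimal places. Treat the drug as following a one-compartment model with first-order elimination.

2041 mg

LD = Css × Vd = 15.7 × 130 = 2041 mg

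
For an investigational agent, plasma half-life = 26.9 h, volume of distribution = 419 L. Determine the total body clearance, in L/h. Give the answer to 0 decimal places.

11 L/h

k = ln2 / t½ = 0.693147 / 26.9 = 0.02577 h⁻¹
CL = k × Vd = 0.02577 × 419 = 10.80 L/h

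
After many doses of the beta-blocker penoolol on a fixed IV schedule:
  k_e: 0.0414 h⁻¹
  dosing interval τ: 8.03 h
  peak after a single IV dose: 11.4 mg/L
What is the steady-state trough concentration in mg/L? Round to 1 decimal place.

e^(−kτ) = e^(−0.04140 × 8.03) = 0.7172
Accumulation ratio R = 1 / (1 − e^(−kτ)) = 1 / (1 − 0.7172) = 3.536
Steady-state trough = C₀ × R × e^(−kτ) = 11.4 × 3.536 × 0.7172 = 28.91 mg/L

28.9 mg/L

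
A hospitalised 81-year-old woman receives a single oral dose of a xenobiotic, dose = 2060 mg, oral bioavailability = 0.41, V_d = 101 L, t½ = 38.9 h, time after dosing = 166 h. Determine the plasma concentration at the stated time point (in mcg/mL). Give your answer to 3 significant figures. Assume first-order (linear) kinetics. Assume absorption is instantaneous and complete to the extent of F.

0.434 mcg/mL

Amount reaching circulation = F × Dose = 0.41 × 2060 = 844.6 mg
C₀ = F·Dose / Vd = 844.6 / 101 = 8.362 mg/L
k = ln2 / t½ = 0.693147 / 38.9 = 0.01782 h⁻¹
C = C₀ · e^(−k·t) = 8.362 × e^(−0.01782 × 166)
  = 8.362 × 0.05192 = 0.4342 mg/L
(0.4342 mg/L = 0.4342 mcg/mL)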